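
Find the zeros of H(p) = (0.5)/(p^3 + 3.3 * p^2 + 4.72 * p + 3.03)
Numerator is a nonzero constant (0.5) → Zeros: none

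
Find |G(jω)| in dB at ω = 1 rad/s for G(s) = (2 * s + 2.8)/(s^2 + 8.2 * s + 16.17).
Substitute s = j*1: G(j1) = 0.19799 + 0.0248177j.
|G(j1)| = sqrt(Re² + Im²) = 0.1995.
20*log₁₀(0.1995) = -14.00 dB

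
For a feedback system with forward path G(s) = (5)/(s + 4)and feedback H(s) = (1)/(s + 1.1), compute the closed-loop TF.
Closed-loop T = G/(1+GH).
Numerator: G_num * H_den = 5*s + 5.5.
Denominator: G_den * H_den + G_num * H_num = (s^2 + 5.1*s + 4.4) + (5) = s^2 + 5.1*s + 9.4.
T(s) = (5*s + 5.5)/(s^2 + 5.1*s + 9.4)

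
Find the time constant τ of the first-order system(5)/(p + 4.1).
First-order system: τ = -1/pole. Pole = -4.1. τ = -1/(-4.1) = 0.2439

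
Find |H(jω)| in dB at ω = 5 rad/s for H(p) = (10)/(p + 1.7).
Substitute p = j*5: H(j5) = 0.609537 - 1.79276j.
|H(j5)| = sqrt(Re² + Im²) = 1.894.
20*log₁₀(1.894) = 5.55 dB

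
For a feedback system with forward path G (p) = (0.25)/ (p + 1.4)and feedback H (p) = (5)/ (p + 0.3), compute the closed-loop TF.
Closed-loop T = G/(1+GH).
Numerator: G_num * H_den = 0.25*p + 0.075.
Denominator: G_den * H_den + G_num * H_num = (p^2 + 1.7*p + 0.42) + (1.25) = p^2 + 1.7*p + 1.67.
T(p) = (0.25*p + 0.075)/(p^2 + 1.7*p + 1.67)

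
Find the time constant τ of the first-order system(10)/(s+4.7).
First-order system: τ = -1/pole. Pole = -4.7. τ = -1/(-4.7) = 0.2128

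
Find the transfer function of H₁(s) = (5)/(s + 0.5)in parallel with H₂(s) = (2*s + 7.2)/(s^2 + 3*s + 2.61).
Parallel: H = H₁ + H₂ = (n₁·d₂ + n₂·d₁)/(d₁·d₂).
n₁·d₂ = 5*s^2 + 15*s + 13.05. n₂·d₁ = 2*s^2 + 8.2*s + 3.6. Sum = 7*s^2 + 23.2*s + 16.65. d₁·d₂ = s^3 + 3.5*s^2 + 4.11*s + 1.305.
H(s) = (7*s^2 + 23.2*s + 16.65)/(s^3 + 3.5*s^2 + 4.11*s + 1.305)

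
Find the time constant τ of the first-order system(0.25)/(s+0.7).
First-order system: τ = -1/pole. Pole = -0.7. τ = -1/(-0.7) = 1.429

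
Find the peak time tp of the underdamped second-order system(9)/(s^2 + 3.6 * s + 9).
Standard form: ωn²/(s²+2ζωn·s+ωn²) → ωn = 3, ζ = 0.6.
ωd = ωn·√(1-ζ²) = 3·√(1-0.6²) = 2.4.
tp = π/ωd = π/2.4 = 1.309 s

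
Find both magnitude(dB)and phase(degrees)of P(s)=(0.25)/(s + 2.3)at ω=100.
Substitute s = j*100: P(j100) = 5.74696e-05 - 0.00249868j.
|P| = 20*log₁₀(sqrt(Re²+Im²)) = -52.04 dB.
∠P = atan2(Im, Re) = -88.68°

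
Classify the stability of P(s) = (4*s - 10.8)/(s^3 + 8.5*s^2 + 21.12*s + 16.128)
Denominator: s^3 + 8.5*s^2 + 21.12*s + 16.128 = (s + 2.1)(s + 1.6)(s + 4.8). Poles: -1.6, -2.1, -4.8. Stable (all poles in LHP)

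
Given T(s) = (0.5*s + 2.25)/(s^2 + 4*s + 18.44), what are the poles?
Set denominator = 0: s^2 + 4*s + 18.44 = 0 → Poles: -2 + 3.8j, -2 - 3.8j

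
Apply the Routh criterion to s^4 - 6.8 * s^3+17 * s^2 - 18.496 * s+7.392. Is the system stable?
Routh array:
s^4: [1, 17, 7.392]; s^3: [-6.8, -18.496]; s^2: [14.28, 7.392]; s^1: [-14.976]; s^0: [7.392]
First column: [1, -6.8, 14.28, -14.976, 7.392]. Sign changes = 4.
No, unstable (4 RHP root(s))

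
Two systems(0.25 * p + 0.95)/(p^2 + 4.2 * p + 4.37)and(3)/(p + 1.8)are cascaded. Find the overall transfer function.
Series: H = H₁ · H₂ = (n₁·n₂)/(d₁·d₂).
Num: n₁·n₂ = 0.75*p + 2.85. Den: d₁·d₂ = p^3 + 6*p^2 + 11.93*p + 7.866.
H(p) = (0.75*p + 2.85)/(p^3 + 6*p^2 + 11.93*p + 7.866)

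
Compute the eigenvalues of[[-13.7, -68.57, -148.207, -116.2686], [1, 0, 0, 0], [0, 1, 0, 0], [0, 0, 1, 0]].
Eigenvalues solve det(λI - A) = 0.
Characteristic polynomial: λ^4 + 13.7*λ^3 + 68.57*λ^2 + 148.207*λ + 116.2686 = 0.
Factor: (λ + 4.7)(λ + 3.8)(λ + 2.1)(λ + 3.1) = 0.
Roots: -2.1, -3.1, -3.8, -4.7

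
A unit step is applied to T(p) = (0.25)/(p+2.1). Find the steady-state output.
FVT: lim_{t→∞} y(t) = lim_{p→0} p*Y(p) where Y(p) = T(p)/p.
= lim_{p→0} T(p) = T(0) = num(0)/den(0) = 0.25/2.1 = 0.119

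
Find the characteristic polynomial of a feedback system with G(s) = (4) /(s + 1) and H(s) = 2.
Characteristic poly = G_den * H_den + G_num * H_num = (s + 1) + (8) = s + 9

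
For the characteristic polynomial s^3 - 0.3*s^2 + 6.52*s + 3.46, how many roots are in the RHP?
s^3 - 0.3*s^2 + 6.52*s + 3.46 = (s + 0.5)(s^2 - 0.8*s + 6.92). Poles: -0.5, 0.4 + 2.6j, 0.4 - 2.6j. RHP poles (Re>0): 2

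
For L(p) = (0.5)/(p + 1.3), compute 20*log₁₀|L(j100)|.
Substitute p = j*100: L(j100) = 6.4989e-05 - 0.00499916j.
|L(j100)| = sqrt(Re² + Im²) = 0.005.
20*log₁₀(0.005) = -46.02 dB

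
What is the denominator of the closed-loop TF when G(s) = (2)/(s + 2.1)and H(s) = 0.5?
Characteristic poly = G_den * H_den + G_num * H_num = (s + 2.1) + (1) = s + 3.1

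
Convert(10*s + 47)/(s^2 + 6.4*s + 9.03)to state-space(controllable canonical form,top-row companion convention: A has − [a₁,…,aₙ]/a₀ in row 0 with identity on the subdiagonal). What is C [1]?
Reachable canonical form: C = numerator coefficients (right-aligned, zero-padded to length n).
num = 10*s + 47, C = [[10, 47]].
C[1] = 47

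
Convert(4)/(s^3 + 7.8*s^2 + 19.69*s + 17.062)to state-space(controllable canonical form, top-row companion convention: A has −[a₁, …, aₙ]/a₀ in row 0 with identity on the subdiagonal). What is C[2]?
Reachable canonical form: C = numerator coefficients (right-aligned, zero-padded to length n).
num = 4, C = [[0, 0, 4]].
C[2] = 4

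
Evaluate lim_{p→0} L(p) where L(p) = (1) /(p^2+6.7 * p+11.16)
DC gain = L(0) = num(0)/den(0) = 1/11.16 = 0.08961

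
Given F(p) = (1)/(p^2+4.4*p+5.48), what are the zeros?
Numerator is a nonzero constant (1) → Zeros: none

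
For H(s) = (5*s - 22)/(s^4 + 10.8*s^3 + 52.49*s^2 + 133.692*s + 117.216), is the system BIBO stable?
Denominator: s^4 + 10.8*s^3 + 52.49*s^2 + 133.692*s + 117.216 = (s + 1.6)(s + 4.4)(s^2 + 4.8*s + 16.65). Poles: -1.6, -2.4 + 3.3j, -2.4 - 3.3j, -4.4. All Re(p)<0: Yes (stable)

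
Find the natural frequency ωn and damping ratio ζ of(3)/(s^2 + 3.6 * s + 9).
Underdamped: complex pole -1.8 + 2.4j. ωn = |pole| = 3, ζ = -Re(pole)/ωn = 0.6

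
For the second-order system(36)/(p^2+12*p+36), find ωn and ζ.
Standard form: ωn²/(p²+2ζωn·p+ωn²).
const=36=ωn² → ωn=6, p coeff=12=2ζωn → ζ=1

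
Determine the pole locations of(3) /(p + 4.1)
Set denominator = 0: p + 4.1 = 0 → Poles: -4.1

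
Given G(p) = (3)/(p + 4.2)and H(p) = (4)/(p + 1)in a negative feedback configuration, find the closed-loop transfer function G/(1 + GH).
Closed-loop T = G/(1+GH).
Numerator: G_num * H_den = 3*p + 3.
Denominator: G_den * H_den + G_num * H_num = (p^2 + 5.2*p + 4.2) + (12) = p^2 + 5.2*p + 16.2.
T(p) = (3*p + 3)/(p^2 + 5.2*p + 16.2)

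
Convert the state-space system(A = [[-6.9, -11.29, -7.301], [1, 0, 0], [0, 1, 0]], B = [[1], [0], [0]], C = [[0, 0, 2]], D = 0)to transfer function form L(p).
L(p) = C(pI - A)⁻¹B + D.
Characteristic polynomial det(pI - A) = p^3 + 6.9*p^2 + 11.29*p + 7.301.
Numerator from C·adj(pI-A)·B + D·det(pI-A) = 2.
L(p) = (2)/(p^3 + 6.9*p^2 + 11.29*p + 7.301)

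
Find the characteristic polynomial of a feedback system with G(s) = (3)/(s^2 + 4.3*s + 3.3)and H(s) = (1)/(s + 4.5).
Characteristic poly = G_den * H_den + G_num * H_num = (s^3 + 8.8*s^2 + 22.65*s + 14.85) + (3) = s^3 + 8.8*s^2 + 22.65*s + 17.85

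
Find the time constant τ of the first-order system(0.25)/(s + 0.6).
First-order system: τ = -1/pole. Pole = -0.6. τ = -1/(-0.6) = 1.667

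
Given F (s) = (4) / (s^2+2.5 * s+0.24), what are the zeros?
Numerator is a nonzero constant (4) → Zeros: none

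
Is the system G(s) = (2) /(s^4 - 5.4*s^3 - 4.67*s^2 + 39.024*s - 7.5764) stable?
Denominator: s^4 - 5.4*s^3 - 4.67*s^2 + 39.024*s - 7.5764 = (s - 0.2)(s - 4.7)(s + 2.6)(s - 3.1). Poles: -2.6, 0.2, 3.1, 4.7. All Re(p)<0: No (unstable)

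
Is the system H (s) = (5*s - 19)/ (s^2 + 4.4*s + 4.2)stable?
Denominator: s^2 + 4.4*s + 4.2 = (s + 3)(s + 1.4). Poles: -1.4, -3. All Re(p)<0: Yes (stable)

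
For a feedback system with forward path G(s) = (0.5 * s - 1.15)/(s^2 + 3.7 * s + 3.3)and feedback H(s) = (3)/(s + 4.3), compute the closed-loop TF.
Closed-loop T = G/(1+GH).
Numerator: G_num * H_den = 0.5*s^2 + s - 4.945.
Denominator: G_den * H_den + G_num * H_num = (s^3 + 8*s^2 + 19.21*s + 14.19) + (1.5*s - 3.45) = s^3 + 8*s^2 + 20.71*s + 10.74.
T(s) = (0.5*s^2 + s - 4.945)/(s^3 + 8*s^2 + 20.71*s + 10.74)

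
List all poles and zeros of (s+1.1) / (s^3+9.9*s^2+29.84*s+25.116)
Set denominator = 0: s^3 + 9.9*s^2 + 29.84*s + 25.116 = (s + 4.6)(s + 1.4)(s + 3.9) = 0 → Poles: -1.4, -3.9, -4.6
Set numerator = 0: s + 1.1 = 0 → Zeros: -1.1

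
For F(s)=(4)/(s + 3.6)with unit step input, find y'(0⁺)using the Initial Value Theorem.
IVT: y'(0⁺) = lim_{s→∞} s²·Y(s) = lim_{s→∞} s·F(s).
deg(num) = 0, deg(den) = 1, relative degree = 1, so s·F(s) → (leading num)/(leading den) = 4/1 = 4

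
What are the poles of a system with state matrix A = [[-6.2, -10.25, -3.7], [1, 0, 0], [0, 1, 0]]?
Eigenvalues solve det(λI - A) = 0.
Characteristic polynomial: λ^3 + 6.2*λ^2 + 10.25*λ + 3.7 = 0.
Factor: (λ + 3.7)(λ + 2)(λ + 0.5) = 0.
Roots: -0.5, -2, -3.7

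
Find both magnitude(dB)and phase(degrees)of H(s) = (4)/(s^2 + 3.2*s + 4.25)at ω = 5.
Substitute s = j*5: H(j5) = -0.120892 - 0.093218j.
|H| = 20*log₁₀(sqrt(Re²+Im²)) = -16.33 dB.
∠H = atan2(Im, Re) = -142.36°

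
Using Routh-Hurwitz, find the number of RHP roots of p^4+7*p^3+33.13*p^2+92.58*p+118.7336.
Routh array:
p^4: [1, 33.13, 118.7336]; p^3: [7, 92.58]; p^2: [19.9043, 118.7336]; p^1: [50.8234]; p^0: [118.7336]
First column: [1, 7, 19.9043, 50.8234, 118.7336]. Sign changes = RHP roots = 0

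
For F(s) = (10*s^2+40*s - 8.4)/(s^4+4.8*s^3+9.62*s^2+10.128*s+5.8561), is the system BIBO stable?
Denominator: s^4 + 4.8*s^3 + 9.62*s^2 + 10.128*s + 5.8561 = (s^2 + 1.2*s + 1.57)(s^2 + 3.6*s + 3.73). Poles: -0.6 + 1.1j, -0.6 - 1.1j, -1.8 + 0.7j, -1.8 - 0.7j. All Re(p)<0: Yes (stable)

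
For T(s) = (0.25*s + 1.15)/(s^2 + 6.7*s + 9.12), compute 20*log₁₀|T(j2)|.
Substitute s = j*2: T(j2) = 0.0611738 - 0.062447j.
|T(j2)| = sqrt(Re² + Im²) = 0.08742.
20*log₁₀(0.08742) = -21.17 dB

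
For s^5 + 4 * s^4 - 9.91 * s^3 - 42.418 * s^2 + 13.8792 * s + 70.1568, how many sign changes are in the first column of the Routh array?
Routh array:
s^5: [1, -9.91, 13.8792]; s^4: [4, -42.418, 70.1568]; s^3: [0.6945, -3.66]; s^2: [-21.3381, 70.1568]; s^1: [-1.37658]; s^0: [70.1568]
First column: [1, 4, 0.6945, -21.3381, -1.37658, 70.1568]. Sign changes = 2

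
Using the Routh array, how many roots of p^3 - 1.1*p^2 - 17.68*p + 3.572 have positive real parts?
Routh array:
p^3: [1, -17.68]; p^2: [-1.1, 3.572]; p^1: [-14.4327]; p^0: [3.572]
First column: [1, -1.1, -14.4327, 3.572]. Sign changes = RHP roots = 2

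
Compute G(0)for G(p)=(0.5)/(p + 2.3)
DC gain = G(0) = num(0)/den(0) = 0.5/2.3 = 0.2174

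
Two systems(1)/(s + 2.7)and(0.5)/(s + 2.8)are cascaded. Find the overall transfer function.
Series: H = H₁ · H₂ = (n₁·n₂)/(d₁·d₂).
Num: n₁·n₂ = 0.5. Den: d₁·d₂ = s^2 + 5.5*s + 7.56.
H(s) = (0.5)/(s^2 + 5.5*s + 7.56)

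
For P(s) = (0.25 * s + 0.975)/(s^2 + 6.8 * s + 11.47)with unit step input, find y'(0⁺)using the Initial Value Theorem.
IVT: y'(0⁺) = lim_{s→∞} s²·Y(s) = lim_{s→∞} s·P(s).
deg(num) = 1, deg(den) = 2, relative degree = 1, so s·P(s) → (leading num)/(leading den) = 0.25/1 = 0.25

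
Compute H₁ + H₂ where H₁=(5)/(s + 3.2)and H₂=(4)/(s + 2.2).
Parallel: H = H₁ + H₂ = (n₁·d₂ + n₂·d₁)/(d₁·d₂).
n₁·d₂ = 5*s + 11. n₂·d₁ = 4*s + 12.8. Sum = 9*s + 23.8. d₁·d₂ = s^2 + 5.4*s + 7.04.
H(s) = (9*s + 23.8)/(s^2 + 5.4*s + 7.04)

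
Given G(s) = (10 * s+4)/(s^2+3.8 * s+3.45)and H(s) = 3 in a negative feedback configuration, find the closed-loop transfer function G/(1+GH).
Closed-loop T = G/(1+GH).
Numerator: G_num * H_den = 10*s + 4.
Denominator: G_den * H_den + G_num * H_num = (s^2 + 3.8*s + 3.45) + (30*s + 12) = s^2 + 33.8*s + 15.45.
T(s) = (10*s + 4)/(s^2 + 33.8*s + 15.45)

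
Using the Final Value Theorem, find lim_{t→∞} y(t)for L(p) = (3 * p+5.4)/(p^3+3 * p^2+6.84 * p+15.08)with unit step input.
FVT: lim_{t→∞} y(t) = lim_{p→0} p*Y(p) where Y(p) = L(p)/p.
= lim_{p→0} L(p) = L(0) = num(0)/den(0) = 5.4/15.08 = 0.3581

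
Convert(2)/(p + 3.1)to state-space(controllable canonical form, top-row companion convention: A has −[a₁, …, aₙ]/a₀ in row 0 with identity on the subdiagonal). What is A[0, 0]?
Reachable canonical form for den = p + 3.1: top row of A = -[a₁,a₂,...,aₙ]/a₀, ones on the subdiagonal, zeros elsewhere.
A = [[-3.1]].
A[0,0] = -3.1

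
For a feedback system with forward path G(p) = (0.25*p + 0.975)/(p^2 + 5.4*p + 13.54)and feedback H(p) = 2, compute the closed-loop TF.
Closed-loop T = G/(1+GH).
Numerator: G_num * H_den = 0.25*p + 0.975.
Denominator: G_den * H_den + G_num * H_num = (p^2 + 5.4*p + 13.54) + (0.5*p + 1.95) = p^2 + 5.9*p + 15.49.
T(p) = (0.25*p + 0.975)/(p^2 + 5.9*p + 15.49)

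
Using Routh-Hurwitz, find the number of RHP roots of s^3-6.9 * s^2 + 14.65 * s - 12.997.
Routh array:
s^3: [1, 14.65]; s^2: [-6.9, -12.997]; s^1: [12.7664]; s^0: [-12.997]
First column: [1, -6.9, 12.7664, -12.997]. Sign changes = RHP roots = 3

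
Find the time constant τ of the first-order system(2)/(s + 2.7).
First-order system: τ = -1/pole. Pole = -2.7. τ = -1/(-2.7) = 0.3704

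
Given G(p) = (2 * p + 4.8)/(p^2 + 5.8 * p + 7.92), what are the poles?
Set denominator = 0: p^2 + 5.8*p + 7.92 = (p + 2.2)(p + 3.6) = 0 → Poles: -2.2, -3.6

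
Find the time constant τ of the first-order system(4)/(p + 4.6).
First-order system: τ = -1/pole. Pole = -4.6. τ = -1/(-4.6) = 0.2174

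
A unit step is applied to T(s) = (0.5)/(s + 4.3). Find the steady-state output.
FVT: lim_{t→∞} y(t) = lim_{s→0} s*Y(s) where Y(s) = T(s)/s.
= lim_{s→0} T(s) = T(0) = num(0)/den(0) = 0.5/4.3 = 0.1163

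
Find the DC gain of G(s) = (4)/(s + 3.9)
DC gain = G(0) = num(0)/den(0) = 4/3.9 = 1.026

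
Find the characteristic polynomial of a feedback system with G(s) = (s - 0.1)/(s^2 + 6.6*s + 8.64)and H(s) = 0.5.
Characteristic poly = G_den * H_den + G_num * H_num = (s^2 + 6.6*s + 8.64) + (0.5*s - 0.05) = s^2 + 7.1*s + 8.59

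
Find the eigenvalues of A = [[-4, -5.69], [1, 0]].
Eigenvalues solve det(λI - A) = 0.
Characteristic polynomial: λ^2 + 4*λ + 5.69 = 0.
Roots: -2 + 1.3j, -2 - 1.3j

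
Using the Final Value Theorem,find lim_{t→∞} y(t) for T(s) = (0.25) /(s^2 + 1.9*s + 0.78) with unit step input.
FVT: lim_{t→∞} y(t) = lim_{s→0} s*Y(s) where Y(s) = T(s)/s.
= lim_{s→0} T(s) = T(0) = num(0)/den(0) = 0.25/0.78 = 0.3205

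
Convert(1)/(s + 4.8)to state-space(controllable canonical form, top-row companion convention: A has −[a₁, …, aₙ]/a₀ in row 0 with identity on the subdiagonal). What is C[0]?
Reachable canonical form: C = numerator coefficients (right-aligned, zero-padded to length n).
num = 1, C = [[1]].
C[0] = 1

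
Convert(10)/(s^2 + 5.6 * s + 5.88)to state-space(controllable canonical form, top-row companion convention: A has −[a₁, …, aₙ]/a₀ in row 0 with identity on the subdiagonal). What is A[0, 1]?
Reachable canonical form for den = s^2 + 5.6*s + 5.88: top row of A = -[a₁,a₂,...,aₙ]/a₀, ones on the subdiagonal, zeros elsewhere.
A = [[-5.6, -5.88], [1, 0]].
A[0,1] = -5.88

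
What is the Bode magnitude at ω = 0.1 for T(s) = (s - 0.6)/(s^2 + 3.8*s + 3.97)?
Substitute s = j*0.1: T(j0.1) = -0.147732 + 0.0394288j.
|T(j0.1)| = sqrt(Re² + Im²) = 0.1529.
20*log₁₀(0.1529) = -16.31 dB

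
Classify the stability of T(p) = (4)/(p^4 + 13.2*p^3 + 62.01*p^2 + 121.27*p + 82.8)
Denominator: p^4 + 13.2*p^3 + 62.01*p^2 + 121.27*p + 82.8 = (p + 2.5)(p + 4.6)(p + 4.5)(p + 1.6). Poles: -1.6, -2.5, -4.5, -4.6. Stable (all poles in LHP)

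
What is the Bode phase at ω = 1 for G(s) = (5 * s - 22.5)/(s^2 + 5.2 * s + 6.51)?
Substitute s = j*1: G(j1) = -1.70688 + 2.51829j.
∠G(j1) = atan2(Im, Re) = atan2(2.51829, -1.70688) = 124.13°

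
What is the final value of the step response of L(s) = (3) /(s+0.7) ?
FVT: lim_{t→∞} y(t) = lim_{s→0} s*Y(s) where Y(s) = L(s)/s.
= lim_{s→0} L(s) = L(0) = num(0)/den(0) = 3/0.7 = 4.286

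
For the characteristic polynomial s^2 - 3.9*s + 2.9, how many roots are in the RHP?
s^2 - 3.9*s + 2.9 = (s - 1)(s - 2.9). Poles: 1, 2.9. RHP poles (Re>0): 2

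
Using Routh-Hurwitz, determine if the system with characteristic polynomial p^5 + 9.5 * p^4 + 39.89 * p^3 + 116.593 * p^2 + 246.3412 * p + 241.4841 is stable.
Routh array:
p^5: [1, 39.89, 246.3412]; p^4: [9.5, 116.593, 241.4841]; p^3: [27.6171, 220.922]; p^2: [40.598, 241.4841]; p^1: [56.6508]; p^0: [241.4841]
First column: [1, 9.5, 27.6171, 40.598, 56.6508, 241.4841]. Sign changes = 0.
Yes, stable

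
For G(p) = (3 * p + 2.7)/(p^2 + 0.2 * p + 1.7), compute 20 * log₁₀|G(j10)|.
Substitute p = j*10: G(j10) = -0.0212488 - 0.305621j.
|G(j10)| = sqrt(Re² + Im²) = 0.3064.
20*log₁₀(0.3064) = -10.28 dB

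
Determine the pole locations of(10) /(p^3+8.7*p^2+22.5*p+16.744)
Set denominator = 0: p^3 + 8.7*p^2 + 22.5*p + 16.744 = (p + 1.3)(p + 4.6)(p + 2.8) = 0 → Poles: -1.3, -2.8, -4.6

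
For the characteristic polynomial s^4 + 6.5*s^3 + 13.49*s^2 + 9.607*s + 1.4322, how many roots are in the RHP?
s^4 + 6.5*s^3 + 13.49*s^2 + 9.607*s + 1.4322 = (s + 1.1)(s + 3.1)(s + 0.2)(s + 2.1). Poles: -0.2, -1.1, -2.1, -3.1. RHP poles (Re>0): 0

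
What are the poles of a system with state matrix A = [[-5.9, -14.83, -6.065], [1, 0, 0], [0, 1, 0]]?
Eigenvalues solve det(λI - A) = 0.
Characteristic polynomial: λ^3 + 5.9*λ^2 + 14.83*λ + 6.065 = 0.
Factor: (λ + 0.5)(λ^2 + 5.4*λ + 12.13) = 0.
Roots: -0.5, -2.7 + 2.2j, -2.7 - 2.2j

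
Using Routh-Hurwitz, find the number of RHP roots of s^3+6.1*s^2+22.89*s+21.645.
Routh array:
s^3: [1, 22.89]; s^2: [6.1, 21.645]; s^1: [19.3416]; s^0: [21.645]
First column: [1, 6.1, 19.3416, 21.645]. Sign changes = RHP roots = 0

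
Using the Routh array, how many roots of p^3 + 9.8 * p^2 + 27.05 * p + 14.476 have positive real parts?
Routh array:
p^3: [1, 27.05]; p^2: [9.8, 14.476]; p^1: [25.5729]; p^0: [14.476]
First column: [1, 9.8, 25.5729, 14.476]. Sign changes = RHP roots = 0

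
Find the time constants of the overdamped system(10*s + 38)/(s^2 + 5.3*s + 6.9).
Overdamped: real poles at -3, -2.3. τ = -1/pole → τ₁ = 0.3333, τ₂ = 0.4348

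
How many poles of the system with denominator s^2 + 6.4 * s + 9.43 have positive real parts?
s^2 + 6.4*s + 9.43 = (s + 2.3)(s + 4.1). Poles: -2.3, -4.1. RHP poles (Re>0): 0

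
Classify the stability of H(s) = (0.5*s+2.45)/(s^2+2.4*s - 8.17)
Denominator: s^2 + 2.4*s - 8.17 = (s - 1.9)(s + 4.3). Poles: -4.3, 1.9. Unstable (1 pole(s) in RHP)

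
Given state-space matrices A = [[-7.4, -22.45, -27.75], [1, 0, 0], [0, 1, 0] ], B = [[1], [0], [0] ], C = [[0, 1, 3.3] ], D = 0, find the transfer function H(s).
H(s) = C(sI - A)⁻¹B + D.
Characteristic polynomial det(sI - A) = s^3 + 7.4*s^2 + 22.45*s + 27.75.
Numerator from C·adj(sI-A)·B + D·det(sI-A) = s + 3.3.
H(s) = (s + 3.3)/(s^3 + 7.4*s^2 + 22.45*s + 27.75)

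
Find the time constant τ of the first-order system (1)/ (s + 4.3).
First-order system: τ = -1/pole. Pole = -4.3. τ = -1/(-4.3) = 0.2326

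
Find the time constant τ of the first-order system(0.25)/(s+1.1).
First-order system: τ = -1/pole. Pole = -1.1. τ = -1/(-1.1) = 0.9091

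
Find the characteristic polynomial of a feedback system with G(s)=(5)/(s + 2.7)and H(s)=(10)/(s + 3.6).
Characteristic poly = G_den * H_den + G_num * H_num = (s^2 + 6.3*s + 9.72) + (50) = s^2 + 6.3*s + 59.72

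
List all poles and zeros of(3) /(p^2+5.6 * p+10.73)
Set denominator = 0: p^2 + 5.6*p + 10.73 = 0 → Poles: -2.8 + 1.7j, -2.8 - 1.7j
Numerator is a nonzero constant (3) → Zeros: none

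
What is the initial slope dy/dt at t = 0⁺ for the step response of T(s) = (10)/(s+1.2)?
IVT: y'(0⁺) = lim_{s→∞} s²·Y(s) = lim_{s→∞} s·T(s).
deg(num) = 0, deg(den) = 1, relative degree = 1, so s·T(s) → (leading num)/(leading den) = 10/1 = 10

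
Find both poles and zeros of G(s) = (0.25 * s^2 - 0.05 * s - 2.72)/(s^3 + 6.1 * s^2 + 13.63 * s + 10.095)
Set denominator = 0: s^3 + 6.1*s^2 + 13.63*s + 10.095 = (s + 1.5)(s^2 + 4.6*s + 6.73) = 0 → Poles: -1.5, -2.3 + 1.2j, -2.3 - 1.2j
Set numerator = 0: 0.25*s^2 - 0.05*s - 2.72 = 0.25*(s - 3.4)(s + 3.2) = 0 → Zeros: -3.2, 3.4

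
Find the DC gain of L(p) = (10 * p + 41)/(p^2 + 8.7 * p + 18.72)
DC gain = L(0) = num(0)/den(0) = 41/18.72 = 2.19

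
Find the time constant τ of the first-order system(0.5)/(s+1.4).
First-order system: τ = -1/pole. Pole = -1.4. τ = -1/(-1.4) = 0.7143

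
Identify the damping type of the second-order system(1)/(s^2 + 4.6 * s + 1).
Standard form: ωn²/(s²+2ζωn·s+ωn²) gives ωn=1, ζ=2.3.
Overdamped (ζ = 2.3 > 1)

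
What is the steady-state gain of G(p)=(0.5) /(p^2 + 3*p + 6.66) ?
DC gain = G(0) = num(0)/den(0) = 0.5/6.66 = 0.07508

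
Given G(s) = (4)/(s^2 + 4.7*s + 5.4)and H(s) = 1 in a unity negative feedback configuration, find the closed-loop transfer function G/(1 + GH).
Closed-loop T = G/(1+GH).
Numerator: G_num * H_den = 4.
Denominator: G_den * H_den + G_num * H_num = (s^2 + 4.7*s + 5.4) + (4) = s^2 + 4.7*s + 9.4.
T(s) = (4)/(s^2 + 4.7*s + 9.4)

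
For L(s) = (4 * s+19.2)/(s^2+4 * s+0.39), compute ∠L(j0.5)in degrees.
Substitute s = j*0.5: L(j0.5) = 1.66385 - 9.48353j.
∠L(j0.5) = atan2(Im, Re) = atan2(-9.48353, 1.66385) = -80.05°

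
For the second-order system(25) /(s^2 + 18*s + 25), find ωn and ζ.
Standard form: ωn²/(s²+2ζωn·s+ωn²).
const=25=ωn² → ωn=5, s coeff=18=2ζωn → ζ=1.8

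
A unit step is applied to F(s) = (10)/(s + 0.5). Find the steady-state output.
FVT: lim_{t→∞} y(t) = lim_{s→0} s*Y(s) where Y(s) = F(s)/s.
= lim_{s→0} F(s) = F(0) = num(0)/den(0) = 10/0.5 = 20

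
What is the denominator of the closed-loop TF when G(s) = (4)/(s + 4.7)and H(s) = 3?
Characteristic poly = G_den * H_den + G_num * H_num = (s + 4.7) + (12) = s + 16.7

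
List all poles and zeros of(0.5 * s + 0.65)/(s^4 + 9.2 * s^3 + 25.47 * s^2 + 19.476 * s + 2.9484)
Set denominator = 0: s^4 + 9.2*s^3 + 25.47*s^2 + 19.476*s + 2.9484 = (s + 4.2)(s + 3.9)(s + 0.9)(s + 0.2) = 0 → Poles: -0.2, -0.9, -3.9, -4.2
Set numerator = 0: 0.5*s + 0.65 = 0 → Zeros: -1.3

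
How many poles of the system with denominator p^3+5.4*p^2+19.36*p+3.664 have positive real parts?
p^3 + 5.4*p^2 + 19.36*p + 3.664 = (p + 0.2)(p^2 + 5.2*p + 18.32). Poles: -0.2, -2.6 + 3.4j, -2.6 - 3.4j. RHP poles (Re>0): 0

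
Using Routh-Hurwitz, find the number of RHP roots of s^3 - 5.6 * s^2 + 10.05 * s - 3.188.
Routh array:
s^3: [1, 10.05]; s^2: [-5.6, -3.188]; s^1: [9.48071]; s^0: [-3.188]
First column: [1, -5.6, 9.48071, -3.188]. Sign changes = RHP roots = 3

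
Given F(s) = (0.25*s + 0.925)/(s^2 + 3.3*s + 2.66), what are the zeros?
Set numerator = 0: 0.25*s + 0.925 = 0 → Zeros: -3.7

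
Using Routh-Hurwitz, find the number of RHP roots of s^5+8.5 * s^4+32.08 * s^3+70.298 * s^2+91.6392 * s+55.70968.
Routh array:
s^5: [1, 32.08, 91.6392]; s^4: [8.5, 70.298, 55.70968]; s^3: [23.8096, 85.08512]; s^2: [39.9228, 55.70968]; s^1: [51.8603]; s^0: [55.70968]
First column: [1, 8.5, 23.8096, 39.9228, 51.8603, 55.70968]. Sign changes = RHP roots = 0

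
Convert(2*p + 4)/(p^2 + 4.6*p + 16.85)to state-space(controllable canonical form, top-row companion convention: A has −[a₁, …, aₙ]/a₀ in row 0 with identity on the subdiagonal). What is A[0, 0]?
Reachable canonical form for den = p^2 + 4.6*p + 16.85: top row of A = -[a₁,a₂,...,aₙ]/a₀, ones on the subdiagonal, zeros elsewhere.
A = [[-4.6, -16.85], [1, 0]].
A[0,0] = -4.6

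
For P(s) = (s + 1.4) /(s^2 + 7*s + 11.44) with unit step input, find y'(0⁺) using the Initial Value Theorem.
IVT: y'(0⁺) = lim_{s→∞} s²·Y(s) = lim_{s→∞} s·P(s).
deg(num) = 1, deg(den) = 2, relative degree = 1, so s·P(s) → (leading num)/(leading den) = 1/1 = 1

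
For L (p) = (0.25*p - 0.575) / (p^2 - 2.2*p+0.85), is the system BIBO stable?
Denominator: p^2 - 2.2*p + 0.85 = (p - 0.5)(p - 1.7). Poles: 0.5, 1.7. All Re(p)<0: No (unstable)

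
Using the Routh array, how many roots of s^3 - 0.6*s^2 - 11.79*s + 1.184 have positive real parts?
Routh array:
s^3: [1, -11.79]; s^2: [-0.6, 1.184]; s^1: [-9.81667]; s^0: [1.184]
First column: [1, -0.6, -9.81667, 1.184]. Sign changes = RHP roots = 2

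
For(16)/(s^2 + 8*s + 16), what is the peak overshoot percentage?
Standard form: ωn²/(s²+2ζωn·s+ωn²) → ωn = 4, ζ = 1.
ζ ≥ 1, so the response is non-oscillatory: peak overshoot = 0%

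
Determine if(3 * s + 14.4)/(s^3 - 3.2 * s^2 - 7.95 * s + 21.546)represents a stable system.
Denominator: s^3 - 3.2*s^2 - 7.95*s + 21.546 = (s - 3.8)(s + 2.7)(s - 2.1). Poles: -2.7, 2.1, 3.8. All Re(p)<0: No (unstable)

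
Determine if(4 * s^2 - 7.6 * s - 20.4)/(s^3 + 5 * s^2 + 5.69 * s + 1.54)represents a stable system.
Denominator: s^3 + 5*s^2 + 5.69*s + 1.54 = (s + 1.1)(s + 0.4)(s + 3.5). Poles: -0.4, -1.1, -3.5. All Re(p)<0: Yes (stable)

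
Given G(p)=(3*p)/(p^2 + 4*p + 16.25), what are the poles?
Set denominator = 0: p^2 + 4*p + 16.25 = 0 → Poles: -2 + 3.5j, -2 - 3.5j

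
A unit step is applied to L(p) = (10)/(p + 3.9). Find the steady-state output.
FVT: lim_{t→∞} y(t) = lim_{p→0} p*Y(p) where Y(p) = L(p)/p.
= lim_{p→0} L(p) = L(0) = num(0)/den(0) = 10/3.9 = 2.564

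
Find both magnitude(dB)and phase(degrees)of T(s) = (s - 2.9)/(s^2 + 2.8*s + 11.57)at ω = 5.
Substitute s = j*5: T(j5) = 0.289472 - 0.0705432j.
|T| = 20*log₁₀(sqrt(Re²+Im²)) = -10.52 dB.
∠T = atan2(Im, Re) = -13.70°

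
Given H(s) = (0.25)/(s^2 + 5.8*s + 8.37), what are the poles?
Set denominator = 0: s^2 + 5.8*s + 8.37 = (s + 2.7)(s + 3.1) = 0 → Poles: -2.7, -3.1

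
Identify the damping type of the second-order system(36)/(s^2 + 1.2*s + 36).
Standard form: ωn²/(s²+2ζωn·s+ωn²) gives ωn=6, ζ=0.1.
Underdamped (ζ = 0.1 < 1)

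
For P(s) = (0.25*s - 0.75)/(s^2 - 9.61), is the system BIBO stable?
Denominator: s^2 - 9.61 = (s - 3.1)(s + 3.1). Poles: -3.1, 3.1. All Re(p)<0: No (unstable)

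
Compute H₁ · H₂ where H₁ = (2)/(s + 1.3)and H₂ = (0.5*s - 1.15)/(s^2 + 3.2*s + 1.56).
Series: H = H₁ · H₂ = (n₁·n₂)/(d₁·d₂).
Num: n₁·n₂ = s - 2.3. Den: d₁·d₂ = s^3 + 4.5*s^2 + 5.72*s + 2.028.
H(s) = (s - 2.3)/(s^3 + 4.5*s^2 + 5.72*s + 2.028)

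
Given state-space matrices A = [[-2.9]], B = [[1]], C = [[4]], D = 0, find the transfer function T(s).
T(s) = C(sI - A)⁻¹B + D.
Characteristic polynomial det(sI - A) = s + 2.9.
Numerator from C·adj(sI-A)·B + D·det(sI-A) = 4.
T(s) = (4)/(s + 2.9)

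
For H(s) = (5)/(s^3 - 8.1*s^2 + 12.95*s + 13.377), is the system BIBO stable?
Denominator: s^3 - 8.1*s^2 + 12.95*s + 13.377 = (s - 3.9)(s + 0.7)(s - 4.9). Poles: -0.7, 3.9, 4.9. All Re(p)<0: No (unstable)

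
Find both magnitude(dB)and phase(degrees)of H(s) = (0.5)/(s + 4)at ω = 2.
Substitute s = j*2: H(j2) = 0.1 - 0.05j.
|H| = 20*log₁₀(sqrt(Re²+Im²)) = -19.03 dB.
∠H = atan2(Im, Re) = -26.57°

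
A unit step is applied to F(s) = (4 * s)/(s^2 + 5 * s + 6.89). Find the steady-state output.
FVT: lim_{t→∞} y(t) = lim_{s→0} s*Y(s) where Y(s) = F(s)/s.
= lim_{s→0} F(s) = F(0) = num(0)/den(0) = 0/6.89 = 0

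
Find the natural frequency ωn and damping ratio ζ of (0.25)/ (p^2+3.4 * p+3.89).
Underdamped: complex pole -1.7 + 1j. ωn = |pole| = 1.972, ζ = -Re(pole)/ωn = 0.8619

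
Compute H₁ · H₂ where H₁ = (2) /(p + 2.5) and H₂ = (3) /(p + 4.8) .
Series: H = H₁ · H₂ = (n₁·n₂)/(d₁·d₂).
Num: n₁·n₂ = 6. Den: d₁·d₂ = p^2 + 7.3*p + 12.
H(p) = (6)/(p^2 + 7.3*p + 12)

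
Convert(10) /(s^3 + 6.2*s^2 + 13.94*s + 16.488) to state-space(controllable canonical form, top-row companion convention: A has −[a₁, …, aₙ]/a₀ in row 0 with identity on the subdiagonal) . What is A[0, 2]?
Reachable canonical form for den = s^3 + 6.2*s^2 + 13.94*s + 16.488: top row of A = -[a₁,a₂,...,aₙ]/a₀, ones on the subdiagonal, zeros elsewhere.
A = [[-6.2, -13.94, -16.488], [1, 0, 0], [0, 1, 0]].
A[0,2] = -16.488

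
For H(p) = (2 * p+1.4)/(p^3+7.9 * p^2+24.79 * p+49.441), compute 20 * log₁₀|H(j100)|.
Substitute p = j*100: H(j100) = -0.000199359 - 1.43752e-05j.
|H(j100)| = sqrt(Re² + Im²) = 0.0001999.
20*log₁₀(0.0001999) = -73.98 dB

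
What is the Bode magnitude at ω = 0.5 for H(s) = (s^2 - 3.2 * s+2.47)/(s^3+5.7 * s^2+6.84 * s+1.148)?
Substitute s = j*0.5: H(j0.5) = -0.538419 - 0.628485j.
|H(j0.5)| = sqrt(Re² + Im²) = 0.8276.
20*log₁₀(0.8276) = -1.64 dB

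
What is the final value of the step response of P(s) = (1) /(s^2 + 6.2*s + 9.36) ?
FVT: lim_{t→∞} y(t) = lim_{s→0} s*Y(s) where Y(s) = P(s)/s.
= lim_{s→0} P(s) = P(0) = num(0)/den(0) = 1/9.36 = 0.1068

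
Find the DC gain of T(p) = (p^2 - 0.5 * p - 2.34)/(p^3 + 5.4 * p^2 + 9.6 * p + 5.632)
DC gain = T(0) = num(0)/den(0) = -2.34/5.632 = -0.4155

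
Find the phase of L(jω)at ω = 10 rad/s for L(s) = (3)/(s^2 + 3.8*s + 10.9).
Substitute s = j*10: L(j10) = -0.0284883 - 0.0121499j.
∠L(j10) = atan2(Im, Re) = atan2(-0.0121499, -0.0284883) = -156.90°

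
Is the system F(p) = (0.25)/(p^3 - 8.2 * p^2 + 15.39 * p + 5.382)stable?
Denominator: p^3 - 8.2*p^2 + 15.39*p + 5.382 = (p - 4.6)(p - 3.9)(p + 0.3). Poles: -0.3, 3.9, 4.6. All Re(p)<0: No (unstable)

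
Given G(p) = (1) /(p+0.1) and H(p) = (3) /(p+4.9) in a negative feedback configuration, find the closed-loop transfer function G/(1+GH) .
Closed-loop T = G/(1+GH).
Numerator: G_num * H_den = p + 4.9.
Denominator: G_den * H_den + G_num * H_num = (p^2 + 5*p + 0.49) + (3) = p^2 + 5*p + 3.49.
T(p) = (p + 4.9)/(p^2 + 5*p + 3.49)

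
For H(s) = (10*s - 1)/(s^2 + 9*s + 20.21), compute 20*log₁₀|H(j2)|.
Substitute s = j*2: H(j2) = 0.585908 + 0.583199j.
|H(j2)| = sqrt(Re² + Im²) = 0.8267.
20*log₁₀(0.8267) = -1.65 dB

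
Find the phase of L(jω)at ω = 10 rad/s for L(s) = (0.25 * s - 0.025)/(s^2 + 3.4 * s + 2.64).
Substitute s = j*10: L(j10) = 0.00822137 - 0.0228068j.
∠L(j10) = atan2(Im, Re) = atan2(-0.0228068, 0.00822137) = -70.18°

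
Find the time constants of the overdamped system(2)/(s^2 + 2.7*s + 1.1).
Overdamped: real poles at -2.2, -0.5. τ = -1/pole → τ₁ = 0.4545, τ₂ = 2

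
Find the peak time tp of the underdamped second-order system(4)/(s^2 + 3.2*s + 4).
Standard form: ωn²/(s²+2ζωn·s+ωn²) → ωn = 2, ζ = 0.8.
ωd = ωn·√(1-ζ²) = 2·√(1-0.8²) = 1.2.
tp = π/ωd = π/1.2 = 2.618 s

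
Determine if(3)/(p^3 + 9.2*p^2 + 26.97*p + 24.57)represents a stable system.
Denominator: p^3 + 9.2*p^2 + 26.97*p + 24.57 = (p + 1.8)(p + 3.9)(p + 3.5). Poles: -1.8, -3.5, -3.9. All Re(p)<0: Yes (stable)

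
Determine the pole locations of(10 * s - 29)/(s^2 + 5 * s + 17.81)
Set denominator = 0: s^2 + 5*s + 17.81 = 0 → Poles: -2.5 + 3.4j, -2.5 - 3.4j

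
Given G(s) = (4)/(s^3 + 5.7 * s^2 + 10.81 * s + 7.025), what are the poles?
Set denominator = 0: s^3 + 5.7*s^2 + 10.81*s + 7.025 = (s + 2.5)(s^2 + 3.2*s + 2.81) = 0 → Poles: -1.6 + 0.5j, -1.6 - 0.5j, -2.5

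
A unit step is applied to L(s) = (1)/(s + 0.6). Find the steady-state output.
FVT: lim_{t→∞} y(t) = lim_{s→0} s*Y(s) where Y(s) = L(s)/s.
= lim_{s→0} L(s) = L(0) = num(0)/den(0) = 1/0.6 = 1.667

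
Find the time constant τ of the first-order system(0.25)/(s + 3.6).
First-order system: τ = -1/pole. Pole = -3.6. τ = -1/(-3.6) = 0.2778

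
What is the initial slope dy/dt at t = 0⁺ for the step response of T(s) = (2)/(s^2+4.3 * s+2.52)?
IVT: y'(0⁺) = lim_{s→∞} s²·Y(s) = lim_{s→∞} s·T(s).
deg(num) = 0, deg(den) = 2, relative degree = 2 ≥ 2, so s·T(s) → 0. Initial slope = 0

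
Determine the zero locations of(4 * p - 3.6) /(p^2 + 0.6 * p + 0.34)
Set numerator = 0: 4*p - 3.6 = 0 → Zeros: 0.9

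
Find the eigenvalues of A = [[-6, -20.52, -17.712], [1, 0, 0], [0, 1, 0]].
Eigenvalues solve det(λI - A) = 0.
Characteristic polynomial: λ^3 + 6*λ^2 + 20.52*λ + 17.712 = 0.
Factor: (λ + 1.2)(λ^2 + 4.8*λ + 14.76) = 0.
Roots: -1.2, -2.4 + 3j, -2.4 - 3j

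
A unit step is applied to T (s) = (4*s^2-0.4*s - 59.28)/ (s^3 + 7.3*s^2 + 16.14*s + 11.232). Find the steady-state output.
FVT: lim_{t→∞} y(t) = lim_{s→0} s*Y(s) where Y(s) = T(s)/s.
= lim_{s→0} T(s) = T(0) = num(0)/den(0) = -59.28/11.232 = -5.278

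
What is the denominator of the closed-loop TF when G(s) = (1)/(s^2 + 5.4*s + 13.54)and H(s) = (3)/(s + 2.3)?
Characteristic poly = G_den * H_den + G_num * H_num = (s^3 + 7.7*s^2 + 25.96*s + 31.142) + (3) = s^3 + 7.7*s^2 + 25.96*s + 34.142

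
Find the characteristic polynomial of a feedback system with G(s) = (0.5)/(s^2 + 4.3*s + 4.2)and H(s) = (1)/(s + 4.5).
Characteristic poly = G_den * H_den + G_num * H_num = (s^3 + 8.8*s^2 + 23.55*s + 18.9) + (0.5) = s^3 + 8.8*s^2 + 23.55*s + 19.4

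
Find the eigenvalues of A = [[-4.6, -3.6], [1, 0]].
Eigenvalues solve det(λI - A) = 0.
Characteristic polynomial: λ^2 + 4.6*λ + 3.6 = 0.
Factor: (λ + 3.6)(λ + 1) = 0.
Roots: -1, -3.6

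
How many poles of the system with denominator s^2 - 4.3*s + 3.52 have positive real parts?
s^2 - 4.3*s + 3.52 = (s - 1.1)(s - 3.2). Poles: 1.1, 3.2. RHP poles (Re>0): 2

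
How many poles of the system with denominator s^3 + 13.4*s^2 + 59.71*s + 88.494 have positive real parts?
s^3 + 13.4*s^2 + 59.71*s + 88.494 = (s + 4.2)(s + 4.9)(s + 4.3). Poles: -4.2, -4.3, -4.9. RHP poles (Re>0): 0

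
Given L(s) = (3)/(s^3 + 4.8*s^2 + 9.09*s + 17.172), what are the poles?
Set denominator = 0: s^3 + 4.8*s^2 + 9.09*s + 17.172 = (s + 3.6)(s^2 + 1.2*s + 4.77) = 0 → Poles: -0.6 + 2.1j, -0.6 - 2.1j, -3.6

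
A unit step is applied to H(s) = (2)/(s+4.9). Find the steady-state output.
FVT: lim_{t→∞} y(t) = lim_{s→0} s*Y(s) where Y(s) = H(s)/s.
= lim_{s→0} H(s) = H(0) = num(0)/den(0) = 2/4.9 = 0.4082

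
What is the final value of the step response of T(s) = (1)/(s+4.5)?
FVT: lim_{t→∞} y(t) = lim_{s→0} s*Y(s) where Y(s) = T(s)/s.
= lim_{s→0} T(s) = T(0) = num(0)/den(0) = 1/4.5 = 0.2222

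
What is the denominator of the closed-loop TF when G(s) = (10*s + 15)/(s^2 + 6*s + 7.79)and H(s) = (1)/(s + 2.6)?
Characteristic poly = G_den * H_den + G_num * H_num = (s^3 + 8.6*s^2 + 23.39*s + 20.254) + (10*s + 15) = s^3 + 8.6*s^2 + 33.39*s + 35.254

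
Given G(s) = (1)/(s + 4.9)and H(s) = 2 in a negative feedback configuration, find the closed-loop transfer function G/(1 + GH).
Closed-loop T = G/(1+GH).
Numerator: G_num * H_den = 1.
Denominator: G_den * H_den + G_num * H_num = (s + 4.9) + (2) = s + 6.9.
T(s) = (1)/(s + 6.9)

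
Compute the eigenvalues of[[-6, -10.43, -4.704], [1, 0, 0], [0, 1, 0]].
Eigenvalues solve det(λI - A) = 0.
Characteristic polynomial: λ^3 + 6*λ^2 + 10.43*λ + 4.704 = 0.
Factor: (λ + 3.2)(λ + 0.7)(λ + 2.1) = 0.
Roots: -0.7, -2.1, -3.2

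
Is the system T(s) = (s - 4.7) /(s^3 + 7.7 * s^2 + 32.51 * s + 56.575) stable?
Denominator: s^3 + 7.7*s^2 + 32.51*s + 56.575 = (s + 3.1)(s^2 + 4.6*s + 18.25). Poles: -2.3 + 3.6j, -2.3 - 3.6j, -3.1. All Re(p)<0: Yes (stable)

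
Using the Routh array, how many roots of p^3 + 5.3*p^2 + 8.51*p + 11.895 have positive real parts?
Routh array:
p^3: [1, 8.51]; p^2: [5.3, 11.895]; p^1: [6.26566]; p^0: [11.895]
First column: [1, 5.3, 6.26566, 11.895]. Sign changes = RHP roots = 0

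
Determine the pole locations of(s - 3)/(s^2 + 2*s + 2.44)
Set denominator = 0: s^2 + 2*s + 2.44 = 0 → Poles: -1 + 1.2j, -1 - 1.2j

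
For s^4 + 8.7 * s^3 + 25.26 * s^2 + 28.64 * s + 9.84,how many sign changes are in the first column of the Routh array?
Routh array:
s^4: [1, 25.26, 9.84]; s^3: [8.7, 28.64]; s^2: [21.968, 9.84]; s^1: [24.7431]; s^0: [9.84]
First column: [1, 8.7, 21.968, 24.7431, 9.84]. Sign changes = 0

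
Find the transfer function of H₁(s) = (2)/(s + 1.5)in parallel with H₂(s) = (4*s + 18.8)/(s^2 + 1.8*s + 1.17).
Parallel: H = H₁ + H₂ = (n₁·d₂ + n₂·d₁)/(d₁·d₂).
n₁·d₂ = 2*s^2 + 3.6*s + 2.34. n₂·d₁ = 4*s^2 + 24.8*s + 28.2. Sum = 6*s^2 + 28.4*s + 30.54. d₁·d₂ = s^3 + 3.3*s^2 + 3.87*s + 1.755.
H(s) = (6*s^2 + 28.4*s + 30.54)/(s^3 + 3.3*s^2 + 3.87*s + 1.755)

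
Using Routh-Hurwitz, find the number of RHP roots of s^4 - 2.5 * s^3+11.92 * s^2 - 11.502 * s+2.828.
Routh array:
s^4: [1, 11.92, 2.828]; s^3: [-2.5, -11.502]; s^2: [7.3192, 2.828]; s^1: [-10.536]; s^0: [2.828]
First column: [1, -2.5, 7.3192, -10.536, 2.828]. Sign changes = RHP roots = 4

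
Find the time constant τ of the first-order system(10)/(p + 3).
First-order system: τ = -1/pole. Pole = -3. τ = -1/(-3) = 0.3333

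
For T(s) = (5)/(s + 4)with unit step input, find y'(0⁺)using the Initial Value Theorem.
IVT: y'(0⁺) = lim_{s→∞} s²·Y(s) = lim_{s→∞} s·T(s).
deg(num) = 0, deg(den) = 1, relative degree = 1, so s·T(s) → (leading num)/(leading den) = 5/1 = 5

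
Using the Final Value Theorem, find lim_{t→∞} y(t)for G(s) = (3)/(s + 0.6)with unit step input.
FVT: lim_{t→∞} y(t) = lim_{s→0} s*Y(s) where Y(s) = G(s)/s.
= lim_{s→0} G(s) = G(0) = num(0)/den(0) = 3/0.6 = 5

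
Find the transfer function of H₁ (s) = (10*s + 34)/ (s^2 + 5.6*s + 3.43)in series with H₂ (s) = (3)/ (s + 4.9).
Series: H = H₁ · H₂ = (n₁·n₂)/(d₁·d₂).
Num: n₁·n₂ = 30*s + 102. Den: d₁·d₂ = s^3 + 10.5*s^2 + 30.87*s + 16.807.
H(s) = (30*s + 102)/(s^3 + 10.5*s^2 + 30.87*s + 16.807)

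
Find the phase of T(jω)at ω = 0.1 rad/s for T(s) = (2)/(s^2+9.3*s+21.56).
Substitute s = j*0.1: T(j0.1) = 0.0926349 - 0.0039977j.
∠T(j0.1) = atan2(Im, Re) = atan2(-0.0039977, 0.0926349) = -2.47°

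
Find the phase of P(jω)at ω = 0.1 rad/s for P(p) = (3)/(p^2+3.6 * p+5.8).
Substitute p = j*0.1: P(j0.1) = 0.516139 - 0.0320916j.
∠P(j0.1) = atan2(Im, Re) = atan2(-0.0320916, 0.516139) = -3.56°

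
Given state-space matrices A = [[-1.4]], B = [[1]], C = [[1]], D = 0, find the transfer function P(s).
P(s) = C(sI - A)⁻¹B + D.
Characteristic polynomial det(sI - A) = s + 1.4.
Numerator from C·adj(sI-A)·B + D·det(sI-A) = 1.
P(s) = (1)/(s + 1.4)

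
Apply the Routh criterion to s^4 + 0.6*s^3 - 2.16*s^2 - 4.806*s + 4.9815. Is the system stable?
Routh array:
s^4: [1, -2.16, 4.9815]; s^3: [0.6, -4.806]; s^2: [5.85, 4.9815]; s^1: [-5.31692]; s^0: [4.9815]
First column: [1, 0.6, 5.85, -5.31692, 4.9815]. Sign changes = 2.
No, unstable (2 RHP root(s))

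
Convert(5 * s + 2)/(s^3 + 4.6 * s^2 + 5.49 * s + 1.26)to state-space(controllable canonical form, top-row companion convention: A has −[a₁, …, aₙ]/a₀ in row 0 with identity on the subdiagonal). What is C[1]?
Reachable canonical form: C = numerator coefficients (right-aligned, zero-padded to length n).
num = 5*s + 2, C = [[0, 5, 2]].
C[1] = 5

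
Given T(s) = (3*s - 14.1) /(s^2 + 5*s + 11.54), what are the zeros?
Set numerator = 0: 3*s - 14.1 = 0 → Zeros: 4.7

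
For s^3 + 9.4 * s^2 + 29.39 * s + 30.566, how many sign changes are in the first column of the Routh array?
Routh array:
s^3: [1, 29.39]; s^2: [9.4, 30.566]; s^1: [26.1383]; s^0: [30.566]
First column: [1, 9.4, 26.1383, 30.566]. Sign changes = 0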